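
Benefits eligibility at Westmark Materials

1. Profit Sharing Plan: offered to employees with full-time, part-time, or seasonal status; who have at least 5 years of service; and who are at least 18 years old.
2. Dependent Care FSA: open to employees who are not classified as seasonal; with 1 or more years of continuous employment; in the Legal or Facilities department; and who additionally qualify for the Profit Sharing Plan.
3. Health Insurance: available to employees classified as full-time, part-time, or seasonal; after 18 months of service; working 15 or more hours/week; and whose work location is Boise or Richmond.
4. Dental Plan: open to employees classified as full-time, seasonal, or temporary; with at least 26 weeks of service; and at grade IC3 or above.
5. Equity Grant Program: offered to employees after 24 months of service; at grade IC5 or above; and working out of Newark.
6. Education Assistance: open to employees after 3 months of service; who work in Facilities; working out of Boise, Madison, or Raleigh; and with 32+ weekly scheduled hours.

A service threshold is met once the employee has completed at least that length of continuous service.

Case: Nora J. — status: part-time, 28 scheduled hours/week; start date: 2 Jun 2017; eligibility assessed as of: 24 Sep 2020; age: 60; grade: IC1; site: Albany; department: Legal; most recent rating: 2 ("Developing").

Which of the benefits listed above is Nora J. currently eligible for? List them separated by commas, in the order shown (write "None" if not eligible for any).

None

Service from 2 Jun 2017 to 24 Sep 2020: 1210 days.
Profit Sharing Plan — status part-time ✓; service 1210 days < 5 years (≈1825 days) ✗ → not eligible.
Dependent Care FSA — status part-time ✓ (not excluded); service 1210 days ≥ 1 year (≈365 days) ✓; dept Legal ✓; not eligible for Profit Sharing Plan ✗ → not eligible.
Health Insurance — status part-time ✓; service 1210 days ≥ 18 months (≈540 days) ✓; 28 hrs/wk ≥ 15 ✓; site Albany ✗ (not Boise or Richmond) → not eligible.
Dental Plan — status part-time ✗ (requires full-time, seasonal, or temporary) → not eligible.
Equity Grant Program — service 1210 days ≥ 24 months (≈720 days) ✓; grade IC1 < IC5 ✗ → not eligible.
Education Assistance — service 1210 days ≥ 3 months (≈90 days) ✓; dept Legal ✗ → not eligible.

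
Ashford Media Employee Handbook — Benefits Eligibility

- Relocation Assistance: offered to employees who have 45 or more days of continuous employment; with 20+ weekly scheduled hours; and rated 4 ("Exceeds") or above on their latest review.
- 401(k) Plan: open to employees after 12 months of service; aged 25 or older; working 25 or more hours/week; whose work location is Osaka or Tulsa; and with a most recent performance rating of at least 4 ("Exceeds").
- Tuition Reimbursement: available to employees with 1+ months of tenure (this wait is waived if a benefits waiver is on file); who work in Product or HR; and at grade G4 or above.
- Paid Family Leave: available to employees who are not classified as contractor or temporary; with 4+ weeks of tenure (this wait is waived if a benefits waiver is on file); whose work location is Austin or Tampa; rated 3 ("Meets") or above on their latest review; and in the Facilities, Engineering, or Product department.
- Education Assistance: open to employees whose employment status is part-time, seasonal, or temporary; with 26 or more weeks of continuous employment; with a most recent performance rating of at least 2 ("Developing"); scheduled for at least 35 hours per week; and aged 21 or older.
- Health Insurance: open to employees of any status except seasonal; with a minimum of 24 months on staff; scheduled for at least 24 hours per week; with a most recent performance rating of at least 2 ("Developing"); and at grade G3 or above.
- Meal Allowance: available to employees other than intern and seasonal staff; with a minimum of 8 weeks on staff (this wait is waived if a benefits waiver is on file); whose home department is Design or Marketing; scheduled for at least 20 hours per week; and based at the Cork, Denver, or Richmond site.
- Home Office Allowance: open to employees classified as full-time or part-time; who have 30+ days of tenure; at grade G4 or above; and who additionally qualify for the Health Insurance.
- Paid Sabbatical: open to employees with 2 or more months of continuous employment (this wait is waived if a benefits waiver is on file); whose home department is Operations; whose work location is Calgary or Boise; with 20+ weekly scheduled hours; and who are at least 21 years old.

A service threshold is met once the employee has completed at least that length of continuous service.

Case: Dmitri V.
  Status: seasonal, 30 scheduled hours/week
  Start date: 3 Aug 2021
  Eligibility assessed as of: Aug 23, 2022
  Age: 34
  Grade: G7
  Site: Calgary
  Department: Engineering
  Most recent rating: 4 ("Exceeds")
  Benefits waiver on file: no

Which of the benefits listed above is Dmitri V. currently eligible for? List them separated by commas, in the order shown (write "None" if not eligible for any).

Service from 3 Aug 2021 to Aug 23, 2022: 385 days.
Relocation Assistance — service 385 days ≥ 45 days ✓; 30 hrs/wk ≥ 20 ✓; rating 4 ≥ 4 ✓ → eligible.
401(k) Plan — service 385 days ≥ 12 months (≈360 days) ✓; age 34 ≥ 25 ✓; 30 hrs/wk ≥ 25 ✓; site Calgary ✗ (not Osaka or Tulsa) → not eligible.
Tuition Reimbursement — no waiver, service 385 days ≥ 1 month (≈30 days) ✓; dept Engineering ✗ → not eligible.
Paid Family Leave — status seasonal ✓ (not excluded); no waiver, service 385 days ≥ 4 weeks (≈28 days) ✓; site Calgary ✗ (not Austin or Tampa) → not eligible.
Education Assistance — status seasonal ✓; service 385 days ≥ 26 weeks (≈182 days) ✓; rating 4 ≥ 2 ✓; 30 hrs/wk < 35 ✗ → not eligible.
Health Insurance — status seasonal ✗ (excluded) → not eligible.
Meal Allowance — status seasonal ✗ (excluded) → not eligible.
Home Office Allowance — status seasonal ✗ (requires full-time or part-time) → not eligible.
Paid Sabbatical — no waiver, service 385 days ≥ 2 months (≈60 days) ✓; dept Engineering ✗ → not eligible.

Relocation Assistance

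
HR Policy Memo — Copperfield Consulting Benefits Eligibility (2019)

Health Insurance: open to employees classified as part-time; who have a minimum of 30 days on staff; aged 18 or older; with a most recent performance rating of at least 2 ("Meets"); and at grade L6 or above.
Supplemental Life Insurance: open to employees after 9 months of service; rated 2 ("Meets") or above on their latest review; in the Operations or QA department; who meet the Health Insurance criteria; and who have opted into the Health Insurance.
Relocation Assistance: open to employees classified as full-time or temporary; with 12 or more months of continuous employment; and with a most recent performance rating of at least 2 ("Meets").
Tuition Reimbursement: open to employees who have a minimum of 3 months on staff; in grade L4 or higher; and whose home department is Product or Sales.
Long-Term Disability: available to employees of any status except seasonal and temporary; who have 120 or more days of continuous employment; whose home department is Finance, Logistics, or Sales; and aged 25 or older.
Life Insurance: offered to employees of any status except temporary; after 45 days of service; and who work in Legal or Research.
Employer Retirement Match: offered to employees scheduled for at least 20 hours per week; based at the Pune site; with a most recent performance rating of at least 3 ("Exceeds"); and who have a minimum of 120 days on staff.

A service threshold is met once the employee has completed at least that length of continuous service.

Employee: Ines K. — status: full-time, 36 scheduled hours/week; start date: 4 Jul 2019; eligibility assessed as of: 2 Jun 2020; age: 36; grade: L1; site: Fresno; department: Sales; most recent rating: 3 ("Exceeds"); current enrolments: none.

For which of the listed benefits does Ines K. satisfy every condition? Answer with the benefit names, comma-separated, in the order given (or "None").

Long-Term Disability

Service from 4 Jul 2019 to 2 Jun 2020: 334 days.
Health Insurance — status full-time ✗ (requires part-time) → not eligible.
Supplemental Life Insurance — service 334 days ≥ 9 months (≈270 days) ✓; rating 3 ≥ 2 ✓; dept Sales ✗ → not eligible.
Relocation Assistance — status full-time ✓; service 334 days < 12 months (≈360 days) ✗ → not eligible.
Tuition Reimbursement — service 334 days ≥ 3 months (≈90 days) ✓; grade L1 < L4 ✗ → not eligible.
Long-Term Disability — status full-time ✓ (not excluded); service 334 days ≥ 120 days ✓; dept Sales ✓; age 36 ≥ 25 ✓ → eligible.
Life Insurance — status full-time ✓ (not excluded); service 334 days ≥ 45 days ✓; dept Sales ✗ → not eligible.
Employer Retirement Match — 36 hrs/wk ≥ 20 ✓; site Fresno ✗ (not Pune) → not eligible.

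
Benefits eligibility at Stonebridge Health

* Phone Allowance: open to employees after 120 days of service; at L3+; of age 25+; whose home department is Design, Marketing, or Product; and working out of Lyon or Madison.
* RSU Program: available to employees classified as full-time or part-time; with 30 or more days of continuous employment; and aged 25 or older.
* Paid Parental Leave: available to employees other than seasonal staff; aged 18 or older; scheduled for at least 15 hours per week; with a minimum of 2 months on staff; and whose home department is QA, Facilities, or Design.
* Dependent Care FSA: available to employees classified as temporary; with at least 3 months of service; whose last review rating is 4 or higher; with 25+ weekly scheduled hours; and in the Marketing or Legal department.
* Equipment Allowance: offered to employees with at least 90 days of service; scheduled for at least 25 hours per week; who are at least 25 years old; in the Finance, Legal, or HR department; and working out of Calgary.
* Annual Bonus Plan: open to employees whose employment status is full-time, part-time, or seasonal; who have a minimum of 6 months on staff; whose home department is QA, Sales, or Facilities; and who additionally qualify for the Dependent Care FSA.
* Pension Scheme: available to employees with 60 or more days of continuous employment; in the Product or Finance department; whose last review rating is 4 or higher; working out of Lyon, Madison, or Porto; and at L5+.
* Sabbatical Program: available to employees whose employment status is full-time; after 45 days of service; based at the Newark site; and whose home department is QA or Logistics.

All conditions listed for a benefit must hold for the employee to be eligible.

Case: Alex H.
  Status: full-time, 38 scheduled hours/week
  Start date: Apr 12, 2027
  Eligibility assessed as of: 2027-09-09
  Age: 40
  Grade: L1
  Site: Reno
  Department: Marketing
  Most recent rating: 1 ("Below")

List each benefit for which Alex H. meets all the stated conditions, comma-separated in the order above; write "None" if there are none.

RSU Program

Service from Apr 12, 2027 to 2027-09-09: 150 days.
Phone Allowance — service 150 days ≥ 120 days ✓; grade L1 < L3 ✗ → not eligible.
RSU Program — status full-time ✓; service 150 days ≥ 30 days ✓; age 40 ≥ 25 ✓ → eligible.
Paid Parental Leave — status full-time ✓ (not excluded); age 40 ≥ 18 ✓; 38 hrs/wk ≥ 15 ✓; service 150 days ≥ 2 months (≈60 days) ✓; dept Marketing ✗ → not eligible.
Dependent Care FSA — status full-time ✗ (requires temporary) → not eligible.
Equipment Allowance — service 150 days ≥ 90 days ✓; 38 hrs/wk ≥ 25 ✓; age 40 ≥ 25 ✓; dept Marketing ✗ → not eligible.
Annual Bonus Plan — status full-time ✓; service 150 days < 6 months (≈180 days) ✗ → not eligible.
Pension Scheme — service 150 days ≥ 60 days ✓; dept Marketing ✗ → not eligible.
Sabbatical Program — status full-time ✓; service 150 days ≥ 45 days ✓; site Reno ✗ (not Newark) → not eligible.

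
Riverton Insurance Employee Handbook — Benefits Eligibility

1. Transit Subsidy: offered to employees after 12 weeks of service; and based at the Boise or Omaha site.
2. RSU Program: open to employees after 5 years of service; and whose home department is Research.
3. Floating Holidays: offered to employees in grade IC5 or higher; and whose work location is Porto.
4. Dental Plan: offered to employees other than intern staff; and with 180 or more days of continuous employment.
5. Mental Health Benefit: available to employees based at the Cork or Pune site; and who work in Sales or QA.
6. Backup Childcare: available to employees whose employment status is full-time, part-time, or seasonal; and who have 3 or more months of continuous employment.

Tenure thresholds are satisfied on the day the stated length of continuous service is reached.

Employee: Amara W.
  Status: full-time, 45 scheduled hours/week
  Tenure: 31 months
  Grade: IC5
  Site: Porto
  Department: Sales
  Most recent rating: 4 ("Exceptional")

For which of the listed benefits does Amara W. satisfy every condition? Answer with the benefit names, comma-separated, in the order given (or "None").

Floating Holidays, Dental Plan, Backup Childcare

Transit Subsidy — service 31 months ≥ 12 weeks (≈84 days) ✓; site Porto ✗ (not Boise or Omaha) → not eligible.
RSU Program — service 31 months < 5 years (≈1825 days) ✗ → not eligible.
Floating Holidays — grade IC5 ≥ IC5 ✓; site Porto ✓ → eligible.
Dental Plan — status full-time ✓ (not excluded); service 31 months ≥ 180 days ✓ → eligible.
Mental Health Benefit — site Porto ✗ (not Cork or Pune) → not eligible.
Backup Childcare — status full-time ✓; service 31 months ≥ 3 months ✓ → eligible.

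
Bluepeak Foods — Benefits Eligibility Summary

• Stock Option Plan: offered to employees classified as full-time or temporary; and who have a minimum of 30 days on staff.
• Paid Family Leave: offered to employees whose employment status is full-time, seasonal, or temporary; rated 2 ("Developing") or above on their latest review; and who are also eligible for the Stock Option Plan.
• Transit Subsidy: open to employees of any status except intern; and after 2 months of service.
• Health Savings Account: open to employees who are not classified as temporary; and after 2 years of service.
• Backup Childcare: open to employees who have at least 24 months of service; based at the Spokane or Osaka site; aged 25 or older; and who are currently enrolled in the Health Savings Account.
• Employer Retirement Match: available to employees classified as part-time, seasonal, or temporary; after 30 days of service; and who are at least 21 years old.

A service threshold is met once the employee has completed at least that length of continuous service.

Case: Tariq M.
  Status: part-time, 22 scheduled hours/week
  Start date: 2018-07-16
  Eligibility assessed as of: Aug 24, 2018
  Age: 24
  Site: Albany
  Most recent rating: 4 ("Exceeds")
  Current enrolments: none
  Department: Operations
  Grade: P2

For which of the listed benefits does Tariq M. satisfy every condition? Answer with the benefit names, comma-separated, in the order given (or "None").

Service from 2018-07-16 to Aug 24, 2018: 39 days.
Stock Option Plan — status part-time ✗ (requires full-time or temporary) → not eligible.
Paid Family Leave — status part-time ✗ (requires full-time, seasonal, or temporary) → not eligible.
Transit Subsidy — status part-time ✓ (not excluded); service 39 days < 2 months (≈60 days) ✗ → not eligible.
Health Savings Account — status part-time ✓ (not excluded); service 39 days < 2 years (≈730 days) ✗ → not eligible.
Backup Childcare — service 39 days < 24 months (≈720 days) ✗ → not eligible.
Employer Retirement Match — status part-time ✓; service 39 days ≥ 30 days ✓; age 24 ≥ 21 ✓ → eligible.

Employer Retirement Match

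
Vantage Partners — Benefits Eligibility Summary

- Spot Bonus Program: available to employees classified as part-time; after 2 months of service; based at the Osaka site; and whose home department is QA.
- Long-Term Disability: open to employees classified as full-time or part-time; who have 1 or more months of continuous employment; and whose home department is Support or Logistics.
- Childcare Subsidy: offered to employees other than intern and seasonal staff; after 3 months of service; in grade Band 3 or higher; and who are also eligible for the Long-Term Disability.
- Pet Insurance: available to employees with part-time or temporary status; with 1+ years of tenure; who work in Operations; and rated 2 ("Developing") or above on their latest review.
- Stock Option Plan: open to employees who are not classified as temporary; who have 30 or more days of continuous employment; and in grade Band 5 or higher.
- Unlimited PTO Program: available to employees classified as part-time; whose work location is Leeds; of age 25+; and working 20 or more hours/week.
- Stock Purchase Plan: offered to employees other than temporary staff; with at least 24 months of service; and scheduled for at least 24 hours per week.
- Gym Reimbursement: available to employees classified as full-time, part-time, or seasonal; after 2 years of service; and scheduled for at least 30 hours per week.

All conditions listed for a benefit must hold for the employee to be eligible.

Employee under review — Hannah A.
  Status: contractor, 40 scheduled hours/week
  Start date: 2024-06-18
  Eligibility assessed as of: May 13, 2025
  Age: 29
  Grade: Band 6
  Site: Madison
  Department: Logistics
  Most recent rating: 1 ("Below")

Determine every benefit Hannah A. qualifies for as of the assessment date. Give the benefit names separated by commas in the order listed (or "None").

Stock Option Plan

Service from 2024-06-18 to May 13, 2025: 329 days.
Spot Bonus Program — status contractor ✗ (requires part-time) → not eligible.
Long-Term Disability — status contractor ✗ (requires full-time or part-time) → not eligible.
Childcare Subsidy — status contractor ✓ (not excluded); service 329 days ≥ 3 months (≈90 days) ✓; grade Band 6 ≥ Band 3 ✓; not eligible for Long-Term Disability ✗ → not eligible.
Pet Insurance — status contractor ✗ (requires part-time or temporary) → not eligible.
Stock Option Plan — status contractor ✓ (not excluded); service 329 days ≥ 30 days ✓; grade Band 6 ≥ Band 5 ✓ → eligible.
Unlimited PTO Program — status contractor ✗ (requires part-time) → not eligible.
Stock Purchase Plan — status contractor ✓ (not excluded); service 329 days < 24 months (≈720 days) ✗ → not eligible.
Gym Reimbursement — status contractor ✗ (requires full-time, part-time, or seasonal) → not eligible.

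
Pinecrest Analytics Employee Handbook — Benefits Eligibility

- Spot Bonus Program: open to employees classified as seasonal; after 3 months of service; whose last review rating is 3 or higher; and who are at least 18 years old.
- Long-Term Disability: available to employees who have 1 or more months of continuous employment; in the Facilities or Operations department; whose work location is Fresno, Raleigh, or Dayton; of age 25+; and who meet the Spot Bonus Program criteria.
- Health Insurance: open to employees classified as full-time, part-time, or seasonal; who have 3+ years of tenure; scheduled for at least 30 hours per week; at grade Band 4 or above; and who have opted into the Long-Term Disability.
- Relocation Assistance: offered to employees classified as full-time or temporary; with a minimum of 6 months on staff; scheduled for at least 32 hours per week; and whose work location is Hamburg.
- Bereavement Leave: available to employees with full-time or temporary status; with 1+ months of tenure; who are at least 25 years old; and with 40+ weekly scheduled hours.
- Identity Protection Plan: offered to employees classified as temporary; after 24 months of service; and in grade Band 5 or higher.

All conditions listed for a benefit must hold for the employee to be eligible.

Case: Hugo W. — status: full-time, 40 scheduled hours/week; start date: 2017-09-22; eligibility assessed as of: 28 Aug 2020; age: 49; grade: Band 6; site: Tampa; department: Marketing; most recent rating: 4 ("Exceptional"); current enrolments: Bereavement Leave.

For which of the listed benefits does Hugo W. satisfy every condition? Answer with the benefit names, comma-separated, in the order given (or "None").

Bereavement Leave

Service from 2017-09-22 to 28 Aug 2020: 1071 days.
Spot Bonus Program — status full-time ✗ (requires seasonal) → not eligible.
Long-Term Disability — service 1071 days ≥ 1 month (≈30 days) ✓; dept Marketing ✗ → not eligible.
Health Insurance — status full-time ✓; service 1071 days < 3 years (≈1095 days) ✗ → not eligible.
Relocation Assistance — status full-time ✓; service 1071 days ≥ 6 months (≈180 days) ✓; 40 hrs/wk ≥ 32 ✓; site Tampa ✗ (not Hamburg) → not eligible.
Bereavement Leave — status full-time ✓; service 1071 days ≥ 1 month (≈30 days) ✓; age 49 ≥ 25 ✓; 40 hrs/wk ≥ 40 ✓ → eligible.
Identity Protection Plan — status full-time ✗ (requires temporary) → not eligible.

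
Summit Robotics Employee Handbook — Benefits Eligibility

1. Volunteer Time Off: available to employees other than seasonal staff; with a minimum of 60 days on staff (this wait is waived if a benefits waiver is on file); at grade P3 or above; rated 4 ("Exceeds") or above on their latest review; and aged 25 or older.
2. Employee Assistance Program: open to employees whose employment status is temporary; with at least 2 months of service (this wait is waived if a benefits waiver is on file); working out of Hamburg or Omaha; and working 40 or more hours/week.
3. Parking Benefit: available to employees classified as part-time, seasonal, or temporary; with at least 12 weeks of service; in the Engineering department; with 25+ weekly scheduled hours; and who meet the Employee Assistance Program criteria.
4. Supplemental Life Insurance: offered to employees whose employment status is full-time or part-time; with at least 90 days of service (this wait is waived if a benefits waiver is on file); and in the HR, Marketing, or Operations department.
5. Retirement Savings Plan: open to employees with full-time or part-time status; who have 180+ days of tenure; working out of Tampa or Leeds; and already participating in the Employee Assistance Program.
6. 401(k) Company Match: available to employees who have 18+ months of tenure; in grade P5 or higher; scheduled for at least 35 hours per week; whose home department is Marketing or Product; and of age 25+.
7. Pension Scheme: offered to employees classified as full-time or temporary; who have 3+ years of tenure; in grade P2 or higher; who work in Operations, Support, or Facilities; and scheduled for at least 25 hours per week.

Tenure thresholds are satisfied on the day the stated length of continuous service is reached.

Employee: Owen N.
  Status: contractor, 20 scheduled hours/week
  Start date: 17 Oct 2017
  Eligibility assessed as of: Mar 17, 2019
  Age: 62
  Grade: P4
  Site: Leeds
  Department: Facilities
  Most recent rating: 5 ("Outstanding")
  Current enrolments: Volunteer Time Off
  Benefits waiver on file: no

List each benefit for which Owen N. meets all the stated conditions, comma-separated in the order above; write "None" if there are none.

Volunteer Time Off

Service from 17 Oct 2017 to Mar 17, 2019: 516 days.
Volunteer Time Off — status contractor ✓ (not excluded); no waiver, service 516 days ≥ 60 days ✓; grade P4 ≥ P3 ✓; rating 5 ≥ 4 ✓; age 62 ≥ 25 ✓ → eligible.
Employee Assistance Program — status contractor ✗ (requires temporary) → not eligible.
Parking Benefit — status contractor ✗ (requires part-time, seasonal, or temporary) → not eligible.
Supplemental Life Insurance — status contractor ✗ (requires full-time or part-time) → not eligible.
Retirement Savings Plan — status contractor ✗ (requires full-time or part-time) → not eligible.
401(k) Company Match — service 516 days < 18 months (≈540 days) ✗ → not eligible.
Pension Scheme — status contractor ✗ (requires full-time or temporary) → not eligible.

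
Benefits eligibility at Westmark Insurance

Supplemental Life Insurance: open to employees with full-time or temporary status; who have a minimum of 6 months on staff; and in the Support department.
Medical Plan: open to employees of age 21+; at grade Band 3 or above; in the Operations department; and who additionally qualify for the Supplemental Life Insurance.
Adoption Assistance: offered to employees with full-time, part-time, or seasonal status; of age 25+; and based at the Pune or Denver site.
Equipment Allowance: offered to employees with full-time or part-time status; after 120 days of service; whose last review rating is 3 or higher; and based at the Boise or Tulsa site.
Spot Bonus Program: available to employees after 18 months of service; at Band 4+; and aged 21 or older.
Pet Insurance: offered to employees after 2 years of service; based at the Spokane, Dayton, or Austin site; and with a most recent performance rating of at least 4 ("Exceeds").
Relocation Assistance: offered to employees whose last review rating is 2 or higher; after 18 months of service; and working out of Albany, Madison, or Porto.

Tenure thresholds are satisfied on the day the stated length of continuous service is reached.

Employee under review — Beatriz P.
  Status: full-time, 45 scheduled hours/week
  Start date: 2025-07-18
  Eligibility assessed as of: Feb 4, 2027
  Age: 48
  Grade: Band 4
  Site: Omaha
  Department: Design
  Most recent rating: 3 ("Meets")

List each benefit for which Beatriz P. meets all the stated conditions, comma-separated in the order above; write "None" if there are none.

Service from 2025-07-18 to Feb 4, 2027: 566 days.
Supplemental Life Insurance — status full-time ✓; service 566 days ≥ 6 months (≈180 days) ✓; dept Design ✗ → not eligible.
Medical Plan — age 48 ≥ 21 ✓; grade Band 4 ≥ Band 3 ✓; dept Design ✗ → not eligible.
Adoption Assistance — status full-time ✓; age 48 ≥ 25 ✓; site Omaha ✗ (not Pune or Denver) → not eligible.
Equipment Allowance — status full-time ✓; service 566 days ≥ 120 days ✓; rating 3 ≥ 3 ✓; site Omaha ✗ (not Boise or Tulsa) → not eligible.
Spot Bonus Program — service 566 days ≥ 18 months (≈540 days) ✓; grade Band 4 ≥ Band 4 ✓; age 48 ≥ 21 ✓ → eligible.
Pet Insurance — service 566 days < 2 years (≈730 days) ✗ → not eligible.
Relocation Assistance — rating 3 ≥ 2 ✓; service 566 days ≥ 18 months (≈540 days) ✓; site Omaha ✗ (not Albany, Madison, or Porto) → not eligible.

Spot Bonus Program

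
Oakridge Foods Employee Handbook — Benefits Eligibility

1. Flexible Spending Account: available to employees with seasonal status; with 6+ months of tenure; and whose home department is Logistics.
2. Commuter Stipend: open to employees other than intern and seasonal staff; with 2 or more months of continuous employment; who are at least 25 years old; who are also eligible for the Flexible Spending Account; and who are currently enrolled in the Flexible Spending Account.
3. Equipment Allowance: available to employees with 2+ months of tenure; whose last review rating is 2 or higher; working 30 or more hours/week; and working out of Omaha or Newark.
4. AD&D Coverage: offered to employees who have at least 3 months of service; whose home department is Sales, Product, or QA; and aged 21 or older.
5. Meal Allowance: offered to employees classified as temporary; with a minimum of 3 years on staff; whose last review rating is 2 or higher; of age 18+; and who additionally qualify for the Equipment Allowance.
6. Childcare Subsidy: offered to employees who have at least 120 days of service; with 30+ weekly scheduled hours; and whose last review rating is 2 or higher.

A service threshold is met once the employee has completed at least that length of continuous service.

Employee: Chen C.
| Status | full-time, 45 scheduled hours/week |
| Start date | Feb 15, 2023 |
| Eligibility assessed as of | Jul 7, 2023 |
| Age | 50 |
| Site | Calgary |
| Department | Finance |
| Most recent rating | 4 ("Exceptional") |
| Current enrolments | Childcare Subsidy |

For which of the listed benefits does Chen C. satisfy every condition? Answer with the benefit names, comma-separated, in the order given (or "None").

Childcare Subsidy

Service from Feb 15, 2023 to Jul 7, 2023: 142 days.
Flexible Spending Account — status full-time ✗ (requires seasonal) → not eligible.
Commuter Stipend — status full-time ✓ (not excluded); service 142 days ≥ 2 months (≈60 days) ✓; age 50 ≥ 25 ✓; not eligible for Flexible Spending Account ✗ → not eligible.
Equipment Allowance — service 142 days ≥ 2 months (≈60 days) ✓; rating 4 ≥ 2 ✓; 45 hrs/wk ≥ 30 ✓; site Calgary ✗ (not Omaha or Newark) → not eligible.
AD&D Coverage — service 142 days ≥ 3 months (≈90 days) ✓; dept Finance ✗ → not eligible.
Meal Allowance — status full-time ✗ (requires temporary) → not eligible.
Childcare Subsidy — service 142 days ≥ 120 days ✓; 45 hrs/wk ≥ 30 ✓; rating 4 ≥ 2 ✓ → eligible.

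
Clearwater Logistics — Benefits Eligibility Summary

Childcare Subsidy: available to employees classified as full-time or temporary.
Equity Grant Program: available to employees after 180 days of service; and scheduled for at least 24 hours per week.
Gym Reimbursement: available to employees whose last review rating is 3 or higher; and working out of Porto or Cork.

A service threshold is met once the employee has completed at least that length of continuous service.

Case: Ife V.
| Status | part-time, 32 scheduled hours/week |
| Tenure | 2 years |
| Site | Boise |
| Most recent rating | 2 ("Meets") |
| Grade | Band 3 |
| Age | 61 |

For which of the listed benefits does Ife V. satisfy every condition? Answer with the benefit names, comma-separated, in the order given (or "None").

Childcare Subsidy — status part-time ✗ (requires full-time or temporary) → not eligible.
Equity Grant Program — service 2 years ≥ 180 days ✓; 32 hrs/wk ≥ 24 ✓ → eligible.
Gym Reimbursement — rating 2 < 3 ✗ → not eligible.

Equity Grant Program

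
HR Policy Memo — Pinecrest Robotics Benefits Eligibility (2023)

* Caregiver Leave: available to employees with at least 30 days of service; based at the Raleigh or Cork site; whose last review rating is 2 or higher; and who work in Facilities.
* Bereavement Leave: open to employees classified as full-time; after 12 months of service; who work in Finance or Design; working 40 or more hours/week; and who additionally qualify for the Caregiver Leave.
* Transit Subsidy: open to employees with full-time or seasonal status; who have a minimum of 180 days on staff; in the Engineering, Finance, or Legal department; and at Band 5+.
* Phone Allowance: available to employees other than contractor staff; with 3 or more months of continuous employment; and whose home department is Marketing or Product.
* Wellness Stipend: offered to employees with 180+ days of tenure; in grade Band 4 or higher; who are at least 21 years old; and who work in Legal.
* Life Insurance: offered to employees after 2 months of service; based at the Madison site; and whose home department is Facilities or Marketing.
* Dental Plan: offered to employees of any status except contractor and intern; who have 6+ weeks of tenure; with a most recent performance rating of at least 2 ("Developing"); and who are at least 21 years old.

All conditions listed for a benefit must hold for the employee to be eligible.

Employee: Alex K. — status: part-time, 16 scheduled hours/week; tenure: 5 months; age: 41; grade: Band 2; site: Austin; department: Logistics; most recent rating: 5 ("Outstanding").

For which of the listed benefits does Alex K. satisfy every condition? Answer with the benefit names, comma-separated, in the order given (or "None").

Dental Plan

Caregiver Leave — service 5 months ≥ 30 days ✓; site Austin ✗ (not Raleigh or Cork) → not eligible.
Bereavement Leave — status part-time ✗ (requires full-time) → not eligible.
Transit Subsidy — status part-time ✗ (requires full-time or seasonal) → not eligible.
Phone Allowance — status part-time ✓ (not excluded); service 5 months ≥ 3 months ✓; dept Logistics ✗ → not eligible.
Wellness Stipend — service 5 months < 180 days ✗ → not eligible.
Life Insurance — service 5 months ≥ 2 months ✓; site Austin ✗ (not Madison) → not eligible.
Dental Plan — status part-time ✓ (not excluded); service 5 months ≥ 6 weeks (≈42 days) ✓; rating 5 ≥ 2 ✓; age 41 ≥ 21 ✓ → eligible.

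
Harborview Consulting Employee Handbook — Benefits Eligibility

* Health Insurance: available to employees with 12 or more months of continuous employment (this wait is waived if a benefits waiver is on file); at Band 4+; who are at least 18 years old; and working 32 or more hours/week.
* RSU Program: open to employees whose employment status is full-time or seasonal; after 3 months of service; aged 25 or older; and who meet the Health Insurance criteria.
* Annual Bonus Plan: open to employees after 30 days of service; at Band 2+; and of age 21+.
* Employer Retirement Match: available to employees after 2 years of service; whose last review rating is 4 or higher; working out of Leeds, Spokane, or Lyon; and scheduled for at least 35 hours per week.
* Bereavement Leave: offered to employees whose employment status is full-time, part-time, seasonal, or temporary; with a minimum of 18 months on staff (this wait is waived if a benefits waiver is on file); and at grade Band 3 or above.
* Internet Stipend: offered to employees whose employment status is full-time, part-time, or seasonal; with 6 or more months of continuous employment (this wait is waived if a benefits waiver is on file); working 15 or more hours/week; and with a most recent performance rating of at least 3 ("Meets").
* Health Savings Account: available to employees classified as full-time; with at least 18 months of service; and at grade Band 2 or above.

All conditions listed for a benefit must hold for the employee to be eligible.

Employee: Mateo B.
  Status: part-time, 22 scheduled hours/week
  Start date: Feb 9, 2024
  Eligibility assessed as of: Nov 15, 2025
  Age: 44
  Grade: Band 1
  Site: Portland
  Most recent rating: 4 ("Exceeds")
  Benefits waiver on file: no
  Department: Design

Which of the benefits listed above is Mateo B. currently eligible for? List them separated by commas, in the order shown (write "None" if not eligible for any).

Service from Feb 9, 2024 to Nov 15, 2025: 645 days.
Health Insurance — no waiver, service 645 days ≥ 12 months (≈360 days) ✓; grade Band 1 < Band 4 ✗ → not eligible.
RSU Program — status part-time ✗ (requires full-time or seasonal) → not eligible.
Annual Bonus Plan — service 645 days ≥ 30 days ✓; grade Band 1 < Band 2 ✗ → not eligible.
Employer Retirement Match — service 645 days < 2 years (≈730 days) ✗ → not eligible.
Bereavement Leave — status part-time ✓; no waiver, service 645 days ≥ 18 months (≈540 days) ✓; grade Band 1 < Band 3 ✗ → not eligible.
Internet Stipend — status part-time ✓; no waiver, service 645 days ≥ 6 months (≈180 days) ✓; 22 hrs/wk ≥ 15 ✓; rating 4 ≥ 3 ✓ → eligible.
Health Savings Account — status part-time ✗ (requires full-time) → not eligible.

Internet Stipend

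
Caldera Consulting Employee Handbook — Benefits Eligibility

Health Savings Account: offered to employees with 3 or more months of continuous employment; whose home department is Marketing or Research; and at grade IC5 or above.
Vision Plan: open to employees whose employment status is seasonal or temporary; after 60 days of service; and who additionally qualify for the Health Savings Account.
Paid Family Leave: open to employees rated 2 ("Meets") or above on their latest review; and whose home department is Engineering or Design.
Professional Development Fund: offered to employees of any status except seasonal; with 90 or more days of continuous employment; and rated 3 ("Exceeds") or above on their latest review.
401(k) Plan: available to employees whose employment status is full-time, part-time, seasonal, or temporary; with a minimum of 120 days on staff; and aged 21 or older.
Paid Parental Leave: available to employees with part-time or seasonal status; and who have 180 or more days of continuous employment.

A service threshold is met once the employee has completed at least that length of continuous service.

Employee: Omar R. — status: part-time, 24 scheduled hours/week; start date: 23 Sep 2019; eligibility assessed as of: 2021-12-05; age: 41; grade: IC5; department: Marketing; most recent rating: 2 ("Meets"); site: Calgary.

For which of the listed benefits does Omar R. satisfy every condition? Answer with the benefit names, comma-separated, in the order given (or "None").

Health Savings Account, 401(k) Plan, Paid Parental Leave

Service from 23 Sep 2019 to 2021-12-05: 804 days.
Health Savings Account — service 804 days ≥ 3 months (≈90 days) ✓; dept Marketing ✓; grade IC5 ≥ IC5 ✓ → eligible.
Vision Plan — status part-time ✗ (requires seasonal or temporary) → not eligible.
Paid Family Leave — rating 2 ≥ 2 ✓; dept Marketing ✗ → not eligible.
Professional Development Fund — status part-time ✓ (not excluded); service 804 days ≥ 90 days ✓; rating 2 < 3 ✗ → not eligible.
401(k) Plan — status part-time ✓; service 804 days ≥ 120 days ✓; age 41 ≥ 21 ✓ → eligible.
Paid Parental Leave — status part-time ✓; service 804 days ≥ 180 days ✓ → eligible.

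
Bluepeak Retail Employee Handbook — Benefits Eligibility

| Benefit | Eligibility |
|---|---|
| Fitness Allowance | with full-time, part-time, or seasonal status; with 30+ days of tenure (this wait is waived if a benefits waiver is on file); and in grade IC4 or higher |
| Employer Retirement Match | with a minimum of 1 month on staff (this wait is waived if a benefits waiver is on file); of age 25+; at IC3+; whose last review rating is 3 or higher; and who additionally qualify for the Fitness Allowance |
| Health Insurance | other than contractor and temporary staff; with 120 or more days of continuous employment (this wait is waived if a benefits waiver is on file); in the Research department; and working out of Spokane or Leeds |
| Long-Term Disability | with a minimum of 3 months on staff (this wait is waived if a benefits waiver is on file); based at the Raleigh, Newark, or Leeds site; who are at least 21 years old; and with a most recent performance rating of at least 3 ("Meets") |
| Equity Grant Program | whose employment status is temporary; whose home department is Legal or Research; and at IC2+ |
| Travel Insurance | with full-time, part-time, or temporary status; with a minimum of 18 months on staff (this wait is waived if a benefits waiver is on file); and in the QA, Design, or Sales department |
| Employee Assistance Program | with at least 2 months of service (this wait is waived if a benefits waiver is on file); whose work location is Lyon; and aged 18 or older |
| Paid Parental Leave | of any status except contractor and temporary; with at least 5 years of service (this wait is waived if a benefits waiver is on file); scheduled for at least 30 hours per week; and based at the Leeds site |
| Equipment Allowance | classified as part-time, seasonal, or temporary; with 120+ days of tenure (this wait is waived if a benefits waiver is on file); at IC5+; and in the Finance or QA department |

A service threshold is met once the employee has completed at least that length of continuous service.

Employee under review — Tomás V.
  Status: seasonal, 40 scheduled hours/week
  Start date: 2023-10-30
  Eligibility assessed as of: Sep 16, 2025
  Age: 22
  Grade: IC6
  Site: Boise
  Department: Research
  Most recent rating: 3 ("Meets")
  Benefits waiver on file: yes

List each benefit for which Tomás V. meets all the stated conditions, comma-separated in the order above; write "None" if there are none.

Fitness Allowance

Service from 2023-10-30 to Sep 16, 2025: 687 days.
Fitness Allowance — status seasonal ✓; benefits waiver on file ✓; grade IC6 ≥ IC4 ✓ → eligible.
Employer Retirement Match — benefits waiver on file ✓; age 22 < 25 ✗ → not eligible.
Health Insurance — status seasonal ✓ (not excluded); benefits waiver on file ✓; dept Research ✓; site Boise ✗ (not Spokane or Leeds) → not eligible.
Long-Term Disability — benefits waiver on file ✓; site Boise ✗ (not Raleigh, Newark, or Leeds) → not eligible.
Equity Grant Program — status seasonal ✗ (requires temporary) → not eligible.
Travel Insurance — status seasonal ✗ (requires full-time, part-time, or temporary) → not eligible.
Employee Assistance Program — benefits waiver on file ✓; site Boise ✗ (not Lyon) → not eligible.
Paid Parental Leave — status seasonal ✓ (not excluded); benefits waiver on file ✓; 40 hrs/wk ≥ 30 ✓; site Boise ✗ (not Leeds) → not eligible.
Equipment Allowance — status seasonal ✓; benefits waiver on file ✓; grade IC6 ≥ IC5 ✓; dept Research ✗ → not eligible.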